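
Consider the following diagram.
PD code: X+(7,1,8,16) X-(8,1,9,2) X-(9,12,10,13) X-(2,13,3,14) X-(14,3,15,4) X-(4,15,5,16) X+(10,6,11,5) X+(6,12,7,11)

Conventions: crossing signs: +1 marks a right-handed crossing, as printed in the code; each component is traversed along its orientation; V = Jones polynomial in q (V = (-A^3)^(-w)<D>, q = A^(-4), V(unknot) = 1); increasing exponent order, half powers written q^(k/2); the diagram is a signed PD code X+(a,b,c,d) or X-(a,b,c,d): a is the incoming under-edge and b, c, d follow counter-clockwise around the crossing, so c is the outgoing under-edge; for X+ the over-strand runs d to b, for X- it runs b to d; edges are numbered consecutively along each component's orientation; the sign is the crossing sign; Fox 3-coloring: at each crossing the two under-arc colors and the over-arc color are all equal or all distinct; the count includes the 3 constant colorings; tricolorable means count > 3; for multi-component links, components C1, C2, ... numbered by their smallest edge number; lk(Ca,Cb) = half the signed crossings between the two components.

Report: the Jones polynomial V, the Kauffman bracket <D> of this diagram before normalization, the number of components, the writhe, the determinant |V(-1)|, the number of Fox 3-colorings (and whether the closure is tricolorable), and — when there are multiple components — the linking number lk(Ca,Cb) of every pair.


Jones polynomial: V(q) = -q^-4 + q^-3 + q^-1
<D> = A^-2 + A^6 - A^10; writhe -2
components 1, writhe -2 (8 crossings)
3-colorings: 9 of 3^8, det 3 — tricolorable
note: |V(-1)| = 3: so tricolorable, since 3 divides 3


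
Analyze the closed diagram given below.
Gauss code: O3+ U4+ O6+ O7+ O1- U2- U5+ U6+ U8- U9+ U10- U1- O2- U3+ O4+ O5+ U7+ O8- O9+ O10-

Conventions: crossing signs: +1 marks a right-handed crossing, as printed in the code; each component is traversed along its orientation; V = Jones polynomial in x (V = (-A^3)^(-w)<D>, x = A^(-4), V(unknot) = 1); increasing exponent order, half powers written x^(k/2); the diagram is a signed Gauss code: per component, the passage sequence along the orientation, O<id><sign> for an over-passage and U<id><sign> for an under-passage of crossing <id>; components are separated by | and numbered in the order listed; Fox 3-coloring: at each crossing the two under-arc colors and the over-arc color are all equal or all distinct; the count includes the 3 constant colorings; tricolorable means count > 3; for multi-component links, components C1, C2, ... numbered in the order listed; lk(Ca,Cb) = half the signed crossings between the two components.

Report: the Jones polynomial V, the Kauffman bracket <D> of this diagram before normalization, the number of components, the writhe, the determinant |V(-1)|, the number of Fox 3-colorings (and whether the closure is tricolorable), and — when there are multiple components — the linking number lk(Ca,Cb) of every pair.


V(x) = x + x^3 - x^4
bracket: -A^-10 + A^-6 + A^2, w = +2
1 component, writhe +2, over 10 crossings
det 3, colorings 9 of 3^10 — tricolorable
observation: w = +2 shifts under R1 moves; the (-A^3)^(-2) factor cancels that in V


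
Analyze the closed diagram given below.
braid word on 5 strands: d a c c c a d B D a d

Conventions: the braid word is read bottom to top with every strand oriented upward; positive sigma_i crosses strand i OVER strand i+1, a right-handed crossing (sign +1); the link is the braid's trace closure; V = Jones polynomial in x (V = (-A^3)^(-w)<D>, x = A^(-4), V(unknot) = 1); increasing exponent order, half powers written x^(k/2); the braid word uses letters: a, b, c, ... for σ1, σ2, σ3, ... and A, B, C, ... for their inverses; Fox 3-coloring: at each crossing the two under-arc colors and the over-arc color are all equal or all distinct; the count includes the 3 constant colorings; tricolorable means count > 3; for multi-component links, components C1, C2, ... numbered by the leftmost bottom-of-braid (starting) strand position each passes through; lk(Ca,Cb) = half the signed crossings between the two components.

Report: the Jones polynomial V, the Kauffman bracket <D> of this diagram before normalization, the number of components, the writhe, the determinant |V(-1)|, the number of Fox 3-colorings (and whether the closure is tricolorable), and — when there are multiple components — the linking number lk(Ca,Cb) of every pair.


V = -x^(5/2) - 3x^(9/2) + 2x^(11/2) - 3x^(13/2) + 4x^(15/2) - 2x^(17/2) + 2x^(19/2) - x^(21/2)
<D> = A^-21 - 2A^-17 + 2A^-13 - 4A^-9 + 3A^-5 - 2A^-1 + 3A^3 + A^11 (w = +7)
2 components over 11 crossings, w = +7
lk(C1,C2): +1
27 Fox colorings among 3^11, |V(-1)| = 18: tricolorable
why: w = +7 shifts under R1 moves; the (-A^3)^(-7) factor cancels that in V


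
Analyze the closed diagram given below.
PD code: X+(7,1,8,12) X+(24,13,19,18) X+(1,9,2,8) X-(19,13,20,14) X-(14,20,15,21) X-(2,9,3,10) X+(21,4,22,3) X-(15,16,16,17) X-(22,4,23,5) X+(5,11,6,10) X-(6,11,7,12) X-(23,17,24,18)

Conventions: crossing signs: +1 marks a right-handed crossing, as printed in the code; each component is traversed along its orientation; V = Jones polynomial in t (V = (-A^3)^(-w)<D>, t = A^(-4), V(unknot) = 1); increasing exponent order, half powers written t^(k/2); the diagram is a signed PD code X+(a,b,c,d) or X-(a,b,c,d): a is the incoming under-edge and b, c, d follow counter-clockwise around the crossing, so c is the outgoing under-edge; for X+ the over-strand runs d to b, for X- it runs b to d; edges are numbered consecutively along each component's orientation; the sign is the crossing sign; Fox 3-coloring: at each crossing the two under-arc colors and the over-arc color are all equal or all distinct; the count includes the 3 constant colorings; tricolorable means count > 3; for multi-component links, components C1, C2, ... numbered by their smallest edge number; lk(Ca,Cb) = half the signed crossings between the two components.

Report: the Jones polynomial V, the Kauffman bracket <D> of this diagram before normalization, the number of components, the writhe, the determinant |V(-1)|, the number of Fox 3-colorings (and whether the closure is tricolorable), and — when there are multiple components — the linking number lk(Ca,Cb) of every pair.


Jones polynomial: V(t) = t^-3 + t^-2 + t^-1 + 1
<D> = A^-6 + A^-2 + A^2 + A^6; writhe -2
components 3, writhe -2 (12 crossings)
linking number lk(C1,C2) = 0
lk(C1,C3): 0
lk(C2,C3) = -1
3-colorings: 9 of 3^12, det 0 — tricolorable
note: |V(-1)| = 0: so tricolorable, since 3 divides 0


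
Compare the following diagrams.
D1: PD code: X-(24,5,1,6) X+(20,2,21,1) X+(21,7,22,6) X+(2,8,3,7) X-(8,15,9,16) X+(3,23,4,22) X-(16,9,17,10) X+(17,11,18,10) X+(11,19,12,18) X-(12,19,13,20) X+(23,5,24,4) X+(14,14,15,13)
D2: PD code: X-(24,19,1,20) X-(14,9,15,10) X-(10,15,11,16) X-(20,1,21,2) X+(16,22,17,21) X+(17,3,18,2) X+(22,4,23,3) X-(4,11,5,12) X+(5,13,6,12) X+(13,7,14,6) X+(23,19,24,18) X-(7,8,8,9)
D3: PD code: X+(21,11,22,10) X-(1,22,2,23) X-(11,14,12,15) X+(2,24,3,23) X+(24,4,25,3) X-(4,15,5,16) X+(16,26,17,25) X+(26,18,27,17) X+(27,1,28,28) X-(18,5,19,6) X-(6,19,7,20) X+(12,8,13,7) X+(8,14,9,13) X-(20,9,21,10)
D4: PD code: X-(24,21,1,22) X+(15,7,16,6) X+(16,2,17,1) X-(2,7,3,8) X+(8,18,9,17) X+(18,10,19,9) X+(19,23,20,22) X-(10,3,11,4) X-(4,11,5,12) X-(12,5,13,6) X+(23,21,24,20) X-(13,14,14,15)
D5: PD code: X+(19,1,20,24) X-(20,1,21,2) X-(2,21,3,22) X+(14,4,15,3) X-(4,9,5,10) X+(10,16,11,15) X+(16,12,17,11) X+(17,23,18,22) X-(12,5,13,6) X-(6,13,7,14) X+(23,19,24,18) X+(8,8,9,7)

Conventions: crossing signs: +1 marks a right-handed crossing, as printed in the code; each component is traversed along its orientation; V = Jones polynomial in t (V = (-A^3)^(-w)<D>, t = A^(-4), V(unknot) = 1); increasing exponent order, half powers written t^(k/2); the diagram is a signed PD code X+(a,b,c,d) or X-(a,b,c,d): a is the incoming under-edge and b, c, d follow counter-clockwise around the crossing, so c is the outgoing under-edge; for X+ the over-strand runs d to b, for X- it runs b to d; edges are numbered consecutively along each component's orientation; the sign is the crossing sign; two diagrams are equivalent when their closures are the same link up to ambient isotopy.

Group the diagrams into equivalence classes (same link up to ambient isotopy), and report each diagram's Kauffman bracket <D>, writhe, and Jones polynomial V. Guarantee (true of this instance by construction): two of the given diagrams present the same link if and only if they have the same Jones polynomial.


equivalence classes: {D1} | {D2} | {D3, D4, D5}
D1 (bracket -A^-4 + 1 + A^8; 12 crossings at w = +4): V = t + t^3 - t^4
V(D2) = 1  (w 0, c 12, <D> = 1)
V(D3) = -t^-3 + 2t^-2 - 2t^-1 + 3 - 2t + 2t^2 - t^3  [14 crossings, <D> = -A^-6 + 2A^-2 - 2A^2 + 3A^6 - 2A^10 + 2A^14 - A^18, w = +2]
V(D4) = -t^-3 + 2t^-2 - 2t^-1 + 3 - 2t + 2t^2 - t^3  (w 0, c 12, <D> = -A^-12 + 2A^-8 - 2A^-4 + 3 - 2A^4 + 2A^8 - A^12)
D5 (bracket -A^-6 + 2A^-2 - 2A^2 + 3A^6 - 2A^10 + 2A^14 - A^18; 12 crossings at w = +2): V = -t^-3 + 2t^-2 - 2t^-1 + 3 - 2t + 2t^2 - t^3
key observation: comparing 5 Jones polynomials yields 3 groups


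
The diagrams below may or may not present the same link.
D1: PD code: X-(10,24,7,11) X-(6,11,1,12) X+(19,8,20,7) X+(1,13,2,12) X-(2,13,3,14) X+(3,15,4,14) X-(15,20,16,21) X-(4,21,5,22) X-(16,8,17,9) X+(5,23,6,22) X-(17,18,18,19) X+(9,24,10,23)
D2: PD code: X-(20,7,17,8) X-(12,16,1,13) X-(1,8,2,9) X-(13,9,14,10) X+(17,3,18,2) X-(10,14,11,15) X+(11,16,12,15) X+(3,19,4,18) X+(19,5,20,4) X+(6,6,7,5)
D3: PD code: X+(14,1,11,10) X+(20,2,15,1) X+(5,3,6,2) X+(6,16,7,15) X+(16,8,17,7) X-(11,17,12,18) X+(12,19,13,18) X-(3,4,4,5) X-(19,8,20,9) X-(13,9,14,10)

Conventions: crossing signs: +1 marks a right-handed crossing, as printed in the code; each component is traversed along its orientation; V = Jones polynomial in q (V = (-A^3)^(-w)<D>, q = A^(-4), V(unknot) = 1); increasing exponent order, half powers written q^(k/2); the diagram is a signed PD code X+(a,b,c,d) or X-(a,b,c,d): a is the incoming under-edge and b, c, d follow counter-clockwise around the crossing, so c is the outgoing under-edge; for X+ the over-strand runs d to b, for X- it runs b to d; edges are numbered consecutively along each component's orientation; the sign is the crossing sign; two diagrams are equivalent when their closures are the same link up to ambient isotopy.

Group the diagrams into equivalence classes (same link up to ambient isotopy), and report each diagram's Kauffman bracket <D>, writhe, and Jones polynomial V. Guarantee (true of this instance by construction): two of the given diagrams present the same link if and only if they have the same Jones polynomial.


equivalence classes: {D1} | {D2} | {D3}
D1 (bracket A^-10 + 2A^-6 + A^-2; 12 crossings at w = -2): V = q^-1 + 2 + q
V(D2) = q^-2 + 2 + q^2  [10 crossings, <D> = A^-8 + 2 + A^8, w = 0]
D3 (bracket A^-6 + A^-2 + A^2 + A^6; 10 crossings at w = +2): V = 1 + q + q^2 + q^3
key observation: V(q) takes 3 values over 3 diagrams, fixing the grouping


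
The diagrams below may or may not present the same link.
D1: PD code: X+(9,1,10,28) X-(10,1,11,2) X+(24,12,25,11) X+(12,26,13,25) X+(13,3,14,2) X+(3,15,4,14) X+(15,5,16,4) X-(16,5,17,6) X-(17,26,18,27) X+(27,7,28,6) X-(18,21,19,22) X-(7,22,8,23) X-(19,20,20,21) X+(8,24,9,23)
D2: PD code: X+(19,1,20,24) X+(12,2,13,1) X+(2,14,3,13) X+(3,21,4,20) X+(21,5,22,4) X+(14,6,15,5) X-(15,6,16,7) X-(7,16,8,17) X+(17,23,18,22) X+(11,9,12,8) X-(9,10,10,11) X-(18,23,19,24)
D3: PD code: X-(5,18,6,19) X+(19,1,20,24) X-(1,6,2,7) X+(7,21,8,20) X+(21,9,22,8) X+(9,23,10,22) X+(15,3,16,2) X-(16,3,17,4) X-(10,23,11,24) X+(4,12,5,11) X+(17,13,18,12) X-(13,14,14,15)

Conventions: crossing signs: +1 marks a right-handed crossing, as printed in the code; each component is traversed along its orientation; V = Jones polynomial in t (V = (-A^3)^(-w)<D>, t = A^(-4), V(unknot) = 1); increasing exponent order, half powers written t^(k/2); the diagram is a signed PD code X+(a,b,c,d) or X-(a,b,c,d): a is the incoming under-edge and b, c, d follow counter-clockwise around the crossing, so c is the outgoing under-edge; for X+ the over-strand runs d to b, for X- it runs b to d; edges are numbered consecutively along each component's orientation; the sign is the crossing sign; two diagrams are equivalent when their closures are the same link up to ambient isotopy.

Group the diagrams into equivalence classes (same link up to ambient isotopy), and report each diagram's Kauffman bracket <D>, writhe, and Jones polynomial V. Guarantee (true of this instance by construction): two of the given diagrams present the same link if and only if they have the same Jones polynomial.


equivalence classes: {D1, D2} | {D3}
D1 (bracket -A^-18 + A^-14 - A^-10 + 2A^-6 - A^-2 + A^2; 14 crossings at w = +2): V = t - t^2 + 2t^3 - t^4 + t^5 - t^6
V(D2) = t - t^2 + 2t^3 - t^4 + t^5 - t^6  [12 crossings, <D> = -A^-12 + A^-8 - A^-4 + 2 - A^4 + A^8, w = +4]
D3 (bracket -A^-10 + A^-6 + A^2; 12 crossings at w = +2): V = t + t^3 - t^4
key observation: V(t) takes 2 values over 3 diagrams, fixing the grouping


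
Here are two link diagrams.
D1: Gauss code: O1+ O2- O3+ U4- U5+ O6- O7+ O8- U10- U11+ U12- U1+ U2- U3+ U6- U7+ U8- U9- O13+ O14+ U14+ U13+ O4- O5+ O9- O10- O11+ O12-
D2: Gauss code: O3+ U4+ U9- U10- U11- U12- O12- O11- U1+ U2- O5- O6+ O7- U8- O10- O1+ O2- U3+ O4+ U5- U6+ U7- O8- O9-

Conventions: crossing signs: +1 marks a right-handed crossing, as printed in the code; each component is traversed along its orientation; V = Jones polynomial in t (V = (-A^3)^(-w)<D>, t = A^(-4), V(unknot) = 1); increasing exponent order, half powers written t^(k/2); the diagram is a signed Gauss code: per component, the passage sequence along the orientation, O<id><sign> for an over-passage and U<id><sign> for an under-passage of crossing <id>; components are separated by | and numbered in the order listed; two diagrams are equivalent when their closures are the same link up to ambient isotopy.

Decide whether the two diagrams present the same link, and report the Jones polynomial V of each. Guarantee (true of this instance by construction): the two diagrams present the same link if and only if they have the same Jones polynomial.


equivalent: yes
D1 (bracket 1; 14 crossings at w = 0): V = 1
D2 (bracket A^-12; 12 crossings at w = -4): V = 1
key observation: all 2 diagrams share one V(t), hence one class


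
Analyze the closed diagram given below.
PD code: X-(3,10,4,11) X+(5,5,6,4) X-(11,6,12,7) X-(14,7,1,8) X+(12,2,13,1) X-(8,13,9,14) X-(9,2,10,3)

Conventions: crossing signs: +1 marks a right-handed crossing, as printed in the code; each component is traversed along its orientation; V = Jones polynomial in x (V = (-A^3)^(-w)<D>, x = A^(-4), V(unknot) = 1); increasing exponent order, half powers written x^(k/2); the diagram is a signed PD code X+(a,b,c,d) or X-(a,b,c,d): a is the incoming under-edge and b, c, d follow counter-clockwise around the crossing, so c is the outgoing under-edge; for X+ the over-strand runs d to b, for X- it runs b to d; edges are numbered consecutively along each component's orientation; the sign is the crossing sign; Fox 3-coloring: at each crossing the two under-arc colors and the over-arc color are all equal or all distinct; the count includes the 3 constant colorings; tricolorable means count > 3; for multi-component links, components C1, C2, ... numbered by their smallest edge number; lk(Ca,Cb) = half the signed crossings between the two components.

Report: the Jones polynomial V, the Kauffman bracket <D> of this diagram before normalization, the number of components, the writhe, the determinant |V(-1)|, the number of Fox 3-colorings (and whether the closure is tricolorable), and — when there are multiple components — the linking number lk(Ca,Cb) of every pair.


V = -x^-6 + x^-5 - x^-4 + 2x^-3 - x^-2 + x^-1
<D> = -A^-5 + A^-1 - 2A^3 + A^7 - A^11 + A^15 (w = -3)
1 component over 7 crossings, w = -3
3 Fox colorings among 3^7, |V(-1)| = 7: not tricolorable
why: the span of V is 5, forcing >= 5 crossings in any diagram


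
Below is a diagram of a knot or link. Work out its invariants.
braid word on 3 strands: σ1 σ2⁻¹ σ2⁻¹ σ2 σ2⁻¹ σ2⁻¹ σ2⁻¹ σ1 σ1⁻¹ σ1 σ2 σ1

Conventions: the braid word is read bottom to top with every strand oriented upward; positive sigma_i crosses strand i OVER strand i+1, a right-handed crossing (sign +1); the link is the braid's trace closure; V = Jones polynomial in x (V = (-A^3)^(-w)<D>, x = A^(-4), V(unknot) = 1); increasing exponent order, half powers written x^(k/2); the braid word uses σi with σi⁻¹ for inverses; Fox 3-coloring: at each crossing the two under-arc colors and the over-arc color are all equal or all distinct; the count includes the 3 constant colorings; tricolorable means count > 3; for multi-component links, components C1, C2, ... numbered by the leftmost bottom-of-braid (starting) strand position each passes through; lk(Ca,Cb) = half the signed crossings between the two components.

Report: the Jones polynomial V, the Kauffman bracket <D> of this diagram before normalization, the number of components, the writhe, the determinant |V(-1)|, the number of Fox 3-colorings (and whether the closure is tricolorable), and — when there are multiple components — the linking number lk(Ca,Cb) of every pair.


Jones polynomial: V(x) = 1
<D> = 1; writhe 0
components 1, writhe 0 (12 crossings)
3-colorings: 3 of 3^12, det 1 — not tricolorable
note: w = 0 shifts under R1 moves; the (-A^3)^(0) factor cancels that in V


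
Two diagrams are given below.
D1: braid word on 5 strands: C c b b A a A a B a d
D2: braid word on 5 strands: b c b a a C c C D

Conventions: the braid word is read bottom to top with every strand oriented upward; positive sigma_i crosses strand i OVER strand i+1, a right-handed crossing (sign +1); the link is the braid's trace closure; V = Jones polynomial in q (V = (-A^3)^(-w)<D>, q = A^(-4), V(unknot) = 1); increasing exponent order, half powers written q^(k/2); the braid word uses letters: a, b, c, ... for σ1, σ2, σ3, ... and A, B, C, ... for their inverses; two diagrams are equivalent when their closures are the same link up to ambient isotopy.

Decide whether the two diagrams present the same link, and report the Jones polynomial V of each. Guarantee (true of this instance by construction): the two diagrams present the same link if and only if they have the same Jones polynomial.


same link: no
V(D1) = -q^(-1/2) - q^(1/2)  [11 crossings, <D> = A^7 + A^11, w = +3]
V(D2) = -q^(1/2) - q^(5/2)  (w +3, c 9, <D> = A^-1 + A^7)
note: V(q) takes 2 values over 2 diagrams, fixing the grouping


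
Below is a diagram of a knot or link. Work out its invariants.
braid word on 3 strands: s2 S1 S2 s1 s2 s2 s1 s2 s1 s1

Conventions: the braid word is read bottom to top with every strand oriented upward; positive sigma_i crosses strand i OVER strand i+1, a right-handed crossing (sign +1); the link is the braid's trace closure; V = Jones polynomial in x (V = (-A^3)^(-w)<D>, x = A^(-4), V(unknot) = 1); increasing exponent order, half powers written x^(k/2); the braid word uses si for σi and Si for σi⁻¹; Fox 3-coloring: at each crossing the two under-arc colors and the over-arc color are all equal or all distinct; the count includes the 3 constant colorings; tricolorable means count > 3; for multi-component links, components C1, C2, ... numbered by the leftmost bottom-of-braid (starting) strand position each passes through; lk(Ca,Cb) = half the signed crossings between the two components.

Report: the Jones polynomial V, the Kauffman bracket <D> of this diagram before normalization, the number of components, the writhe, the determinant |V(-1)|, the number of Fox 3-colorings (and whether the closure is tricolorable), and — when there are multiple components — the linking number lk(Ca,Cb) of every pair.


Jones polynomial: V(x) = x^2 + 2x^4 - 2x^5 + x^6 - 2x^7 + x^8
<D> = A^-14 - 2A^-10 + A^-6 - 2A^-2 + 2A^2 + A^10; writhe +6
components 1, writhe +6 (10 crossings)
3-colorings: 27 of 3^10, det 9 — tricolorable
note: det 9 = |V(-1)|; divisible by 3, so tricolorable


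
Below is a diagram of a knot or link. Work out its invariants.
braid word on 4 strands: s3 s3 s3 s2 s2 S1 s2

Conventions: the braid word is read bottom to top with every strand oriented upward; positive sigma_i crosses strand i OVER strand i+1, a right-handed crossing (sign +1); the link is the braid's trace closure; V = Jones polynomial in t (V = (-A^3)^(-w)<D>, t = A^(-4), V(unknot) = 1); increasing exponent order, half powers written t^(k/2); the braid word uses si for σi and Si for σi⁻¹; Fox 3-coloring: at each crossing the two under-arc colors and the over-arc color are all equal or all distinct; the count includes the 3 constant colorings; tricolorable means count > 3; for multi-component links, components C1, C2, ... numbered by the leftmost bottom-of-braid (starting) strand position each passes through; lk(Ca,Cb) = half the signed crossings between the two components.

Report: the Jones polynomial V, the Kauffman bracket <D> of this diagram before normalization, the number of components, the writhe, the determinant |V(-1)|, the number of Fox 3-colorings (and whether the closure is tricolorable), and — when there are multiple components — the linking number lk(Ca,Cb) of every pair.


V(t) = t^2 + 2t^4 - 2t^5 + t^6 - 2t^7 + t^8
bracket: -A^-17 + 2A^-13 - A^-9 + 2A^-5 - 2A^-1 - A^7, w = +5
1 component, writhe +5, over 7 crossings
det 9, colorings 27 of 3^7 — tricolorable
observation: w = +5 shifts under R1 moves; the (-A^3)^(-5) factor cancels that in V


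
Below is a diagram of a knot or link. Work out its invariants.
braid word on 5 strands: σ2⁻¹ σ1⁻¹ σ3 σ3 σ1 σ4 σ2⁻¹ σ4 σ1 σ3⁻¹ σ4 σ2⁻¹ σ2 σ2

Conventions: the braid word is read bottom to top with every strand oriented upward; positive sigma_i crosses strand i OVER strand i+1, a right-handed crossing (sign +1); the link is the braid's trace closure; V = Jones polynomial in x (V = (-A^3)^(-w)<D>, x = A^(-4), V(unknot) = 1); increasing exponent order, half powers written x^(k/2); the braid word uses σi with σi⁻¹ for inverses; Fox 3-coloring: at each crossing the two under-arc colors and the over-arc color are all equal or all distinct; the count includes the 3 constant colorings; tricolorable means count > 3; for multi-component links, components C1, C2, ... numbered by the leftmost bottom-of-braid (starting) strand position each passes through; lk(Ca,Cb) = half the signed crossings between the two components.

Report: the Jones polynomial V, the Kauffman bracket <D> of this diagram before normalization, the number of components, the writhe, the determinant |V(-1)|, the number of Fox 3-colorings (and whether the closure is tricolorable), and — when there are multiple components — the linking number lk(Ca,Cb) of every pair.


V = x - x^2 + 2x^3 - x^4 + x^5 - x^6
<D> = -A^-12 + A^-8 - A^-4 + 2 - A^4 + A^8 (w = +4)
1 component over 14 crossings, w = +4
3 Fox colorings among 3^14, |V(-1)| = 7: not tricolorable
why: free reduction leaves σ2⁻¹ σ1⁻¹ σ3 σ3 σ1 σ4 σ2⁻¹ σ4 σ1 σ3⁻¹ σ4 σ2 of the original 14 letters


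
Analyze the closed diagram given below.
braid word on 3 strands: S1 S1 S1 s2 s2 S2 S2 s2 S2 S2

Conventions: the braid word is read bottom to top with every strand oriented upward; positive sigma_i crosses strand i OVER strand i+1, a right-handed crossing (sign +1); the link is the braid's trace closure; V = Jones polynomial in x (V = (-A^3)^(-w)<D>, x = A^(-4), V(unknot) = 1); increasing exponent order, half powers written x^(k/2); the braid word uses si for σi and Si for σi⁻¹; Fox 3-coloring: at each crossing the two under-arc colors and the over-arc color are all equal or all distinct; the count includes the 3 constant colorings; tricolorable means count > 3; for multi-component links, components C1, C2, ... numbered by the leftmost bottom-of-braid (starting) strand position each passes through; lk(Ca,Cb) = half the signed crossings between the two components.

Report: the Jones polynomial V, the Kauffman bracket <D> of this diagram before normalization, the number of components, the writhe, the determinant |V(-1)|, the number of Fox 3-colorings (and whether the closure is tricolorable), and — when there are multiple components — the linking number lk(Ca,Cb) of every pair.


Jones polynomial: V(x) = -x^-4 + x^-3 + x^-1
<D> = A^-8 + 1 - A^4; writhe -4
components 1, writhe -4 (10 crossings)
3-colorings: 9 of 3^10, det 3 — tricolorable
note: inverse pairs cancel, leaving σ1⁻¹ σ1⁻¹ σ1⁻¹ σ2⁻¹


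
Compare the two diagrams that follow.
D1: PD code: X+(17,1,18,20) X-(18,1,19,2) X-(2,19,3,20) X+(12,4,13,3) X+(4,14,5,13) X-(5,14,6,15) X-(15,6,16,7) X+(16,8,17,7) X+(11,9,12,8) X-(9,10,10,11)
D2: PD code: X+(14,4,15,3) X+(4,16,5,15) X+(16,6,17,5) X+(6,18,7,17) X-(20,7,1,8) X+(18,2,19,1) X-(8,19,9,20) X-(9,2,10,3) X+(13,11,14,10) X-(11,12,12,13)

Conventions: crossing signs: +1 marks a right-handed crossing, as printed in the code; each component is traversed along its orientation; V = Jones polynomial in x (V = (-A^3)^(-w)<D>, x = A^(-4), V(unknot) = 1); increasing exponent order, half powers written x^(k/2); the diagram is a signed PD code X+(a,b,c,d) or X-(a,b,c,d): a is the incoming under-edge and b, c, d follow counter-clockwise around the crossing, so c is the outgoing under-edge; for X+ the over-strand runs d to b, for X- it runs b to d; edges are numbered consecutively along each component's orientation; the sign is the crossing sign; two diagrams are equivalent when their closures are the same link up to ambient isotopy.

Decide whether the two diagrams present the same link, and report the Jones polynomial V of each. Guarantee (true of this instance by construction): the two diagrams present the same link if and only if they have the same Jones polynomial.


same link: no
V(D1) = 1  [10 crossings, <D> = 1, w = 0]
V(D2) = x^-1 - 1 + 2x - 2x^2 + 2x^3 - 2x^4 + x^5  (w +2, c 10, <D> = A^-14 - 2A^-10 + 2A^-6 - 2A^-2 + 2A^2 - A^6 + A^10)
note: 2 values of V(x) split the 2 diagrams


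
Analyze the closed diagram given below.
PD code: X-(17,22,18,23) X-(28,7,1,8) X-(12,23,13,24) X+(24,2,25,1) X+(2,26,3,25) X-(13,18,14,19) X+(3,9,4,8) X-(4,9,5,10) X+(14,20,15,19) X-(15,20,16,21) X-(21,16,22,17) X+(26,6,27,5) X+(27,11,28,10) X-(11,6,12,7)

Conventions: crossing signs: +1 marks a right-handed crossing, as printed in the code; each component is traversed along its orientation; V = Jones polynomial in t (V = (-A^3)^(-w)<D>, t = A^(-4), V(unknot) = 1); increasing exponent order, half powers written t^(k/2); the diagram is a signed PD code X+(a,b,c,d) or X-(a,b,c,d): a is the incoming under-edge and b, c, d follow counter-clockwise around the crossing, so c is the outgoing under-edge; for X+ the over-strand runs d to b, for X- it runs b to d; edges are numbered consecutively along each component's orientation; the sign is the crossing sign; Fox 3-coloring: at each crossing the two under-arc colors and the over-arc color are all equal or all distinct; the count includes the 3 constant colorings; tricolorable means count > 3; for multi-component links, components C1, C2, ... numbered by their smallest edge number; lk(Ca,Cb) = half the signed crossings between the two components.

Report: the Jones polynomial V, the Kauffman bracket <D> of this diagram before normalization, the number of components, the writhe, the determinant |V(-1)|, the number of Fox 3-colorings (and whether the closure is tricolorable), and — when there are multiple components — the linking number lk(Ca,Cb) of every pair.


V = -t^-3 + t^-2 - t^-1 + 3 - t + t^2 - t^3
<D> = -A^-18 + A^-14 - A^-10 + 3A^-6 - A^-2 + A^2 - A^6 (w = -2)
1 component over 14 crossings, w = -2
27 Fox colorings among 3^14, |V(-1)| = 9: tricolorable
why: palindromic: swapping t for 1/t fixes V


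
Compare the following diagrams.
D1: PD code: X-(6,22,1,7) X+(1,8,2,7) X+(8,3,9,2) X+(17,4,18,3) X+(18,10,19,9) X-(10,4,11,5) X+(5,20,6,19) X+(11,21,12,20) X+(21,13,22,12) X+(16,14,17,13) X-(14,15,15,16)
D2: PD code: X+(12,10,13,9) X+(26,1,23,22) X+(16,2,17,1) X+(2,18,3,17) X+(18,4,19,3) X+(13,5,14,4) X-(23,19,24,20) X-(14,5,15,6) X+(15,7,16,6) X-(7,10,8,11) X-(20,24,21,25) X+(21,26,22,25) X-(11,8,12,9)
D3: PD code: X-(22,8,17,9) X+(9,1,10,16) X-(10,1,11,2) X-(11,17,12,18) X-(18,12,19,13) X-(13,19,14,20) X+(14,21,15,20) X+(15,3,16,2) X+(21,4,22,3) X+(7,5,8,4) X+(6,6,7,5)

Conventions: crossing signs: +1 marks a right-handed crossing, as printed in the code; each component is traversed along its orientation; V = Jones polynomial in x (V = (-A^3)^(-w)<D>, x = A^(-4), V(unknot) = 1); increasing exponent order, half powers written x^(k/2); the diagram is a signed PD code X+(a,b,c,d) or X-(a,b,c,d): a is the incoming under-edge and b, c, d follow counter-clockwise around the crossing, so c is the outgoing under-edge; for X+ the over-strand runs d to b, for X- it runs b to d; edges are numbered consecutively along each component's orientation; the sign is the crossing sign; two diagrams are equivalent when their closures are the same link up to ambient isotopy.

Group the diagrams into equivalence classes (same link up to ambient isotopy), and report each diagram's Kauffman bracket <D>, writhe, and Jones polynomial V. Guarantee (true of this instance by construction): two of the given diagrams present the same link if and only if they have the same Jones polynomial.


grouping into links: {D1} | {D2} | {D3}
V(D1) = -x^(3/2) - 2x^(7/2) + x^(9/2) - x^(11/2) + x^(13/2)  (w +5, c 11, <D> = -A^-11 + A^-7 - A^-3 + 2A + A^9)
V(D2) = -x^(1/2) - x^(3/2) - x^(5/2) + x^(9/2)  (w +3, c 13, <D> = -A^-9 + A^-1 + A^3 + A^7)
V(D3) = -x^(-5/2) - x^(-1/2)  (w +1, c 11, <D> = A^5 + A^13)
key observation: comparing 3 Jones polynomials yields 3 groups


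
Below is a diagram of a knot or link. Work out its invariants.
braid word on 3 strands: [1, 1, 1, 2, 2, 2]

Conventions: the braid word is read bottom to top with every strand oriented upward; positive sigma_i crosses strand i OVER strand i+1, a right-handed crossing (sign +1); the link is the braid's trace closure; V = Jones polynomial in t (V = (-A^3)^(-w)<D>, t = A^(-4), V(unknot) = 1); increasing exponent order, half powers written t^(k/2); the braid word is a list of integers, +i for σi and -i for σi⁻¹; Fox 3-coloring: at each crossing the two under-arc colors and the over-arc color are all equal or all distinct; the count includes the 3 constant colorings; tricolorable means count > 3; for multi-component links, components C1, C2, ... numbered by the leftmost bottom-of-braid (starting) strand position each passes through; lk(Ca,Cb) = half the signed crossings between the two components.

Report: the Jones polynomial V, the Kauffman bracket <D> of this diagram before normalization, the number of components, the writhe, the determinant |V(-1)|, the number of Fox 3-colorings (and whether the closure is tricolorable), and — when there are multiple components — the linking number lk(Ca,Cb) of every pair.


Jones polynomial: V(t) = t^2 + 2t^4 - 2t^5 + t^6 - 2t^7 + t^8
<D> = A^-14 - 2A^-10 + A^-6 - 2A^-2 + 2A^2 + A^10; writhe +6
components 1, writhe +6 (6 crossings)
3-colorings: 27 of 3^6, det 9 — tricolorable
note: w = +6 (over 6 crossings) is diagram-only; (-A^3)^(-6) removes it from V


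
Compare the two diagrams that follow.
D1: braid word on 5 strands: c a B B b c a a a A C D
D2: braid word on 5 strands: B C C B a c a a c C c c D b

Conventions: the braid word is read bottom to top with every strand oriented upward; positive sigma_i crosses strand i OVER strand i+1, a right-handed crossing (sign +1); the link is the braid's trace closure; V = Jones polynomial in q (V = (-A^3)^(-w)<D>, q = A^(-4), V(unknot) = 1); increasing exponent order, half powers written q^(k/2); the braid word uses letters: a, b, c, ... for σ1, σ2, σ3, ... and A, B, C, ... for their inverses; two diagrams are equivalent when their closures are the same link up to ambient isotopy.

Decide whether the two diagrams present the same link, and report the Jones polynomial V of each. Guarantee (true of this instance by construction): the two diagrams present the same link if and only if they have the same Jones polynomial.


equivalent: yes
D1 (bracket -A^-10 + A^-6 + A^2; 12 crossings at w = +2): V = q + q^3 - q^4
V(D2) = q + q^3 - q^4  (w +2, c 14, <D> = -A^-10 + A^-6 + A^2)
key observation: Markov moves rewrite D1 (12 crossings) into D2 (14)


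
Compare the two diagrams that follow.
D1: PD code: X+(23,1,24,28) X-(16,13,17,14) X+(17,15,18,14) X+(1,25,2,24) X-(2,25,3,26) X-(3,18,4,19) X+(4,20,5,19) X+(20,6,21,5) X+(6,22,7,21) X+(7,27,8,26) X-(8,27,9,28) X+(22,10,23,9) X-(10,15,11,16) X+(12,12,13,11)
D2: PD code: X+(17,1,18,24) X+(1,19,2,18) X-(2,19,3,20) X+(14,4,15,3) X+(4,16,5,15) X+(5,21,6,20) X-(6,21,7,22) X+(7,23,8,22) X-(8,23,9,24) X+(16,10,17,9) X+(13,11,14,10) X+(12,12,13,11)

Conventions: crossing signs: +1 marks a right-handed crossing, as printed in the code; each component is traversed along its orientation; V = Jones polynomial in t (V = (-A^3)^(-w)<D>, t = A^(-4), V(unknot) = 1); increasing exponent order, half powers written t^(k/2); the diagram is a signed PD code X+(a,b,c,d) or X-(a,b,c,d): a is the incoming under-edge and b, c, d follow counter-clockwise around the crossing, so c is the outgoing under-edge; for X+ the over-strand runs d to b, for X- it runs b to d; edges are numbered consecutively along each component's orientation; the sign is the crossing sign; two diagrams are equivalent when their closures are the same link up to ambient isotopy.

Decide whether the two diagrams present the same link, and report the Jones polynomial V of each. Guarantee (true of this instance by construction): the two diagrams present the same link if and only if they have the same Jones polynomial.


equivalent: yes
D1 (bracket -A^-4 + 1 + A^8; 14 crossings at w = +4): V = t + t^3 - t^4
D2 (bracket -A^2 + A^6 + A^14; 12 crossings at w = +6): V = t + t^3 - t^4
key observation: all 2 diagrams share one V(t), hence one class


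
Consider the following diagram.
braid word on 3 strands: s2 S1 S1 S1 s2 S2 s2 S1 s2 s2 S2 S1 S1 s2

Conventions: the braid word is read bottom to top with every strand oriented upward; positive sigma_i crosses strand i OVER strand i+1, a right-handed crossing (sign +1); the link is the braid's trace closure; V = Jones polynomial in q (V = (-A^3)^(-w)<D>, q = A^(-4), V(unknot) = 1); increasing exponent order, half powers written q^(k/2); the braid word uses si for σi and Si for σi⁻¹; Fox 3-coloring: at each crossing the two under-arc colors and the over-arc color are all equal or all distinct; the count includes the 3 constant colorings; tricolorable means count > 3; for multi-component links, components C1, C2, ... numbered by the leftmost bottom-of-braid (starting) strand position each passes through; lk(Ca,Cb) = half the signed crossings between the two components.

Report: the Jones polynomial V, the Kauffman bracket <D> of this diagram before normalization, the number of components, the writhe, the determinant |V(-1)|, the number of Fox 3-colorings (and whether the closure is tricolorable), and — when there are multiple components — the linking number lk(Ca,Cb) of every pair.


Jones polynomial: V(q) = q^-7 - 3q^-6 + 6q^-5 - 10q^-4 + 12q^-3 - 12q^-2 + 12q^-1 - 9 + 6q - 3q^2 + q^3
<D> = A^-18 - 3A^-14 + 6A^-10 - 9A^-6 + 12A^-2 - 12A^2 + 12A^6 - 10A^10 + 6A^14 - 3A^18 + A^22; writhe -2
components 1, writhe -2 (14 crossings)
3-colorings: 9 of 3^14, det 75 — tricolorable
note: the word shrinks to σ2 σ1⁻¹ σ1⁻¹ σ1⁻¹ σ2 σ1⁻¹ σ2 σ1⁻¹ σ1⁻¹ σ2 after cancelling


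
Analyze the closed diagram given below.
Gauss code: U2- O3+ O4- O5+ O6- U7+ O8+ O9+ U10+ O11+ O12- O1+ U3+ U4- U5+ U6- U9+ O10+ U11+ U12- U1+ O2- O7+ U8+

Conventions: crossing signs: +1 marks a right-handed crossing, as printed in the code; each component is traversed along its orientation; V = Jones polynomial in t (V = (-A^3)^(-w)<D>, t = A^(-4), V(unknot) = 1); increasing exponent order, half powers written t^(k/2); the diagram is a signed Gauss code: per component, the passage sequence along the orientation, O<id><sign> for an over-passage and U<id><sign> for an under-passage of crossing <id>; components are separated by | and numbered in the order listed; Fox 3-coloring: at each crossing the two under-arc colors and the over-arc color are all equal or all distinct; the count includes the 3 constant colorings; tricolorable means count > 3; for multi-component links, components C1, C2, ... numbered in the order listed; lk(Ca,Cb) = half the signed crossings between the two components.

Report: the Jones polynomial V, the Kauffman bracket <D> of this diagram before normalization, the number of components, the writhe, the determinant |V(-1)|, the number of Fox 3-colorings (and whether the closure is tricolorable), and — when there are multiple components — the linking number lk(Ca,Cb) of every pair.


V(t) = t + t^3 - t^4
bracket: -A^-4 + 1 + A^8, w = +4
1 component, writhe +4, over 12 crossings
det 3, colorings 9 of 3^12 — tricolorable
observation: det 3 = |V(-1)|; divisible by 3, so tricolorable


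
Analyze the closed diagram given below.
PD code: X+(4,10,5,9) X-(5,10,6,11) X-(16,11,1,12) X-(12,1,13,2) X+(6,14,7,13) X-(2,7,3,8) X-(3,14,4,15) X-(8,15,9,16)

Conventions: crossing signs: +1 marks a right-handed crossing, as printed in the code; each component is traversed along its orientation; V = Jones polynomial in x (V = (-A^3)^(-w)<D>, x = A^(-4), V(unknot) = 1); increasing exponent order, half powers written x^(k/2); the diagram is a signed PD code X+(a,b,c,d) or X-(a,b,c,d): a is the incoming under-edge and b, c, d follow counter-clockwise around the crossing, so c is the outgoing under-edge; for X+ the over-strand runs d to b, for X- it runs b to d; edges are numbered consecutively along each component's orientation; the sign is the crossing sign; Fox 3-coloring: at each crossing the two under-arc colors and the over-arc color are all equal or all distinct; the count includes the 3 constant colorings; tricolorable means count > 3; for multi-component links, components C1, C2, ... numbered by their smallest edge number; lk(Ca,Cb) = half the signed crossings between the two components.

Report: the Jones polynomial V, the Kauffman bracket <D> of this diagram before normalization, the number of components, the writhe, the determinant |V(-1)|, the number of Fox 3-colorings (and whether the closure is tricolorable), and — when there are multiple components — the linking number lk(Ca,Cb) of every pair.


V(x) = -x^-4 + x^-3 + x^-1
bracket: A^-8 + 1 - A^4, w = -4
1 component, writhe -4, over 8 crossings
det 3, colorings 9 of 3^8 — tricolorable
observation: det 3 = |V(-1)|; divisible by 3, so tricolorable


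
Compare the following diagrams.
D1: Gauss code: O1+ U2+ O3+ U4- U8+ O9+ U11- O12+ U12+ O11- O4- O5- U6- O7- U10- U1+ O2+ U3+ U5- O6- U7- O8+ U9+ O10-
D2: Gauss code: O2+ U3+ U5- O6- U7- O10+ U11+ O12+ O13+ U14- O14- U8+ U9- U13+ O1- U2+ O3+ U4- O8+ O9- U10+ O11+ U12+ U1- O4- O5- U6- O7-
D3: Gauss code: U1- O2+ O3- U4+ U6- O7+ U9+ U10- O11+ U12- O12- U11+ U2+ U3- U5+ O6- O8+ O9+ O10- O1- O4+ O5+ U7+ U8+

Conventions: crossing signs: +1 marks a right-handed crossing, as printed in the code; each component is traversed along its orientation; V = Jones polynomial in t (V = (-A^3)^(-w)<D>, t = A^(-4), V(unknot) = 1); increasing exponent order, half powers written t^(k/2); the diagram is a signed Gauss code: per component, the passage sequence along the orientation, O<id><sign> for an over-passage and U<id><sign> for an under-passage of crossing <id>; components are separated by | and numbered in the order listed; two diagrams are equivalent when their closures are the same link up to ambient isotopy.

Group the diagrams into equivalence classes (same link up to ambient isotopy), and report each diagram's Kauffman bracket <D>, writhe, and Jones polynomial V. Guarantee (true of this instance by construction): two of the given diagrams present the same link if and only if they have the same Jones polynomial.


equivalence classes: {D1, D2} | {D3}
D1 (bracket -A^-12 + 2A^-8 - 2A^-4 + 3 - 2A^4 + 2A^8 - A^12; 12 crossings at w = 0): V = -t^-3 + 2t^-2 - 2t^-1 + 3 - 2t + 2t^2 - t^3
V(D2) = -t^-3 + 2t^-2 - 2t^-1 + 3 - 2t + 2t^2 - t^3  (w 0, c 14, <D> = -A^-12 + 2A^-8 - 2A^-4 + 3 - 2A^4 + 2A^8 - A^12)
D3 (bracket A^6; 12 crossings at w = +2): V = 1
key observation: 2 values of V(t) split the 3 diagrams
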